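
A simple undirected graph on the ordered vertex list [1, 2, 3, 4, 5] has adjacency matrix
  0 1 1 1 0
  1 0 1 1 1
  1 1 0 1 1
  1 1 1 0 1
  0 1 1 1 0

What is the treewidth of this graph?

A width-3 tree decomposition is:
Bags: B1 = {2, 3, 4, 5}  B2 = {1, 2, 3, 4}
Tree: B1–B2
Each bag holds 4 vertices, so the decomposition has width 3, which upper-bounds the treewidth. Conversely, {1, 2, 3, 4} is a clique of size 4, and the vertices of any clique must share a bag in every tree decomposition; so some bag has ≥ 4 vertices and tw(G) ≥ 3. Combining the bounds, tw(G) = 3.

3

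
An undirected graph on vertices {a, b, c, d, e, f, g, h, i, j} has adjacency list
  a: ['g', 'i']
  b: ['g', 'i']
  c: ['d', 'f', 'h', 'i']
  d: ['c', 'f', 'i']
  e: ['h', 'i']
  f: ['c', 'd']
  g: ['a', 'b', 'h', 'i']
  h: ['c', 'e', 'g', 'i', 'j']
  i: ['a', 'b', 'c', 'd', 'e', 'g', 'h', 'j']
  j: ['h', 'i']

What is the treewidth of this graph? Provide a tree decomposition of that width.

Treewidth 2.
Bags: B1 = {a, g, i}  B2 = {g, h, i}  B3 = {c, h, i}  B4 = {h, i, j}  B5 = {b, g, i}  B6 = {c, d, i}  B7 = {e, h, i}  B8 = {c, d, f}
Tree: B1–B2, B2–B3, B2–B4, B2–B5, B3–B6, B3–B7, B6–B8

The largest bag has 3 vertices, giving width 2; this decomposition certifies tw(G) ≤ 2. On the other hand G contains the 3-clique {c, d, f}. A clique must lie in a single bag of any decomposition, so no decomposition can have width below 2. Therefore the treewidth is 2.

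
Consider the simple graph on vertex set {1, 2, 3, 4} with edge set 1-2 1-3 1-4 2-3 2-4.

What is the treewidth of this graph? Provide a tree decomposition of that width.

Every bag has size at most 3, so the width is 3 − 1 = 2 and tw(G) ≤ 2. On the other hand G contains the 3-clique {1, 2, 3}. A clique must lie in a single bag of any decomposition, so no decomposition can have width below 2. The upper and lower bounds meet at 2, so that is the treewidth.

Treewidth 2.
Bags: B1 = {1, 2, 4}  B2 = {1, 2, 3}
Tree: B1–B2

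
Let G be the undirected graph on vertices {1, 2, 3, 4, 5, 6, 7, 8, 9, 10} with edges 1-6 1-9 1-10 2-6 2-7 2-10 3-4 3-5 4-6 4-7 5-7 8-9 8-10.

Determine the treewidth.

A width-2 tree decomposition is:
Bags: B1 = {1, 8, 9}  B2 = {1, 8, 10}  B3 = {1, 6, 10}  B4 = {2, 6, 10}  B5 = {2, 4, 6}  B6 = {2, 4, 7}  B7 = {3, 4, 7}  B8 = {3, 5, 7}
Tree: B1–B2, B2–B3, B3–B4, B4–B5, B5–B6, B6–B7, B7–B8
The largest bag has 3 vertices, giving width 2; this decomposition certifies tw(G) ≤ 2. For the lower bound, G contains the cycle 9–8–10–1–9, so G is not a forest; only forests have treewidth ≤ 1, hence tw(G) ≥ 2. Therefore the treewidth is 2.

2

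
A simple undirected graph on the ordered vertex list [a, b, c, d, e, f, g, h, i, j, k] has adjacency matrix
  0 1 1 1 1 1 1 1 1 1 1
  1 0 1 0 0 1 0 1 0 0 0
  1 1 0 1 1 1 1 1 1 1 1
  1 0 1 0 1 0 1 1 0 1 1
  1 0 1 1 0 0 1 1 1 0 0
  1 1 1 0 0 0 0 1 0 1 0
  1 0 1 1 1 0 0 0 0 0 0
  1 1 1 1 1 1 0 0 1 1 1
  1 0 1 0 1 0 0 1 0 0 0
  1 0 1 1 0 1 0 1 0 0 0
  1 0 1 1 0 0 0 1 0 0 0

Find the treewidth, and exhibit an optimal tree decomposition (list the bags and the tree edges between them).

Treewidth 4.
One optimal decomposition is:
Bags: B1 = {a, c, e, h, i}  B2 = {a, c, d, e, h}  B3 = {a, c, d, h, j}  B4 = {a, c, f, h, j}  B5 = {a, c, d, e, g}  B6 = {a, c, d, h, k}  B7 = {a, b, c, f, h}
Tree: B1–B2, B2–B3, B3–B4, B2–B5, B3–B6, B4–B7

Each bag holds 5 vertices, so the decomposition has width 4, which upper-bounds the treewidth. For the lower bound, the 5 vertices {a, c, d, e, g} are pairwise adjacent, and any tree decomposition puts a clique entirely inside one bag — forcing width ≥ 4. Hence tw(G) = 4 exactly.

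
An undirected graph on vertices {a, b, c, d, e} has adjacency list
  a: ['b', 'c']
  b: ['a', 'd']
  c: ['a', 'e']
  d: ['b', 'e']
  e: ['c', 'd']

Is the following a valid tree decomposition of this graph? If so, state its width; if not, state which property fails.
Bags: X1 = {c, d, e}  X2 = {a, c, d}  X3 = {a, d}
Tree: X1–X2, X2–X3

A tree decomposition must satisfy three properties: every vertex lies in some bag; for every edge, both endpoints lie together in some bag; and for every vertex, the bags containing it form a connected subtree. Here vertex b appears in no bag, so the decomposition is invalid.

No — vertex b appears in no bag.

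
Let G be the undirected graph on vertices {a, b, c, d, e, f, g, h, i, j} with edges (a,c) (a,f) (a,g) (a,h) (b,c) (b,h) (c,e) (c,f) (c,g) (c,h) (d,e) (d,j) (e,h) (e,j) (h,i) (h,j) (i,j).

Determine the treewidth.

2

A width-2 tree decomposition is:
Bags: B1 = {a, c, h}  B2 = {c, e, h}  B3 = {a, c, f}  B4 = {b, c, h}  B5 = {e, h, j}  B6 = {d, e, j}  B7 = {h, i, j}  B8 = {a, c, g}
Tree: B1–B2, B1–B3, B2–B4, B2–B5, B5–B6, B5–B7, B1–B8
Every bag has size at most 3, so the width is 3 − 1 = 2 and tw(G) ≤ 2. On the other hand G contains the 3-clique {d, e, j}. A clique must lie in a single bag of any decomposition, so no decomposition can have width below 2. Therefore the treewidth is 2.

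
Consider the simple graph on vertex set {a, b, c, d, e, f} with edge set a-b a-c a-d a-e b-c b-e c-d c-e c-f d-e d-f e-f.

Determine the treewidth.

A width-3 tree decomposition is:
Bags: B1 = {a, c, d, e}  B2 = {a, b, c, e}  B3 = {c, d, e, f}
Tree: B1–B2, B1–B3
The largest bag has 4 vertices, giving width 3; this decomposition certifies tw(G) ≤ 3. For the lower bound, the 4 vertices {c, d, e, f} are pairwise adjacent, and any tree decomposition puts a clique entirely inside one bag — forcing width ≥ 3. Therefore the treewidth is 3.

3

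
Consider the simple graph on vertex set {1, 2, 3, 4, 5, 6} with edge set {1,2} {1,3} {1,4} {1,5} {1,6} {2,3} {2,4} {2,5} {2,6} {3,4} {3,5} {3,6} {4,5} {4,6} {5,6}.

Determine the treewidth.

A width-5 tree decomposition is:
Bags: B1 = {1, 2, 3, 4, 5, 6}
Tree: (single bag)
A single bag containing all 6 vertices is trivially a valid decomposition of width 5. For the lower bound, the 6 vertices {1, 2, 3, 4, 5, 6} are pairwise adjacent, and any tree decomposition puts a clique entirely inside one bag — forcing width ≥ 5. The upper and lower bounds meet at 5, so that is the treewidth.

5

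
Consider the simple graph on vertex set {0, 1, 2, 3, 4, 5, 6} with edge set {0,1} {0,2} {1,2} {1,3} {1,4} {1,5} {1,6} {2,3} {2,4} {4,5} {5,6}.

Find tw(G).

A width-2 tree decomposition is:
Bags: B1 = {1, 5, 6}  B2 = {1, 4, 5}  B3 = {1, 2, 4}  B4 = {1, 2, 3}  B5 = {0, 1, 2}
Tree: B1–B2, B2–B3, B3–B4, B4–B5
Every bag has size at most 3, so the width is 3 − 1 = 2 and tw(G) ≤ 2. For the lower bound, the 3 vertices {0, 1, 2} are pairwise adjacent, and any tree decomposition puts a clique entirely inside one bag — forcing width ≥ 2. Combining the bounds, tw(G) = 2.

2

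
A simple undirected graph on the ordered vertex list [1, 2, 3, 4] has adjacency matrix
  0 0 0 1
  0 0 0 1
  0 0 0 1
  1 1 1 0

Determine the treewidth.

A width-1 tree decomposition is:
Bags: B1 = {1, 4}  B2 = {3, 4}  B3 = {2, 4}
Tree: B1–B2, B1–B3
Every bag has size at most 2, so the width is 2 − 1 = 1 and tw(G) ≤ 1. G has an edge, so its treewidth is at least 1. Combining the bounds, tw(G) = 1.

1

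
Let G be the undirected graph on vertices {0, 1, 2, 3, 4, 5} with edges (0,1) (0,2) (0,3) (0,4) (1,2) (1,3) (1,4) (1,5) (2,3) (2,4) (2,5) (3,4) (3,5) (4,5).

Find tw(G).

4

A width-4 tree decomposition is:
Bags: B1 = {0, 1, 2, 3, 4}  B2 = {1, 2, 3, 4, 5}
Tree: B1–B2
Every bag has size at most 5, so the width is 5 − 1 = 4 and tw(G) ≤ 4. Conversely, {0, 1, 2, 3, 4} is a clique of size 5, and the vertices of any clique must share a bag in every tree decomposition; so some bag has ≥ 5 vertices and tw(G) ≥ 4. Hence tw(G) = 4 exactly.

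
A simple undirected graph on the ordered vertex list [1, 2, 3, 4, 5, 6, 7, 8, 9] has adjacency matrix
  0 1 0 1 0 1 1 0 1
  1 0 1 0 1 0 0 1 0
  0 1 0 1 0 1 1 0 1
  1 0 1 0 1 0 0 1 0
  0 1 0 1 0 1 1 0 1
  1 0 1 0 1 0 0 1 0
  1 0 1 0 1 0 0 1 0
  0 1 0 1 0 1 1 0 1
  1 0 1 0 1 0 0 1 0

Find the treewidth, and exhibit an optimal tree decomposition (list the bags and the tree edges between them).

Treewidth 4.
Bags: B1 = {1, 3, 4, 5, 8}  B2 = {1, 3, 5, 6, 8}  B3 = {1, 3, 5, 8, 9}  B4 = {1, 3, 5, 7, 8}  B5 = {1, 2, 3, 5, 8}
Tree: B1–B2, B2–B3, B3–B4, B4–B5

The largest bag has 5 vertices, giving width 4; this decomposition certifies tw(G) ≤ 4. For the lower bound: the 5 vertex sets {4,5}, {6,8}, {1,9}, {3}, {7} are disjoint, each induces a connected subgraph, and every pair is joined by at least one edge of G. Contracting each set to a single vertex therefore yields K_{5} as a minor, and since treewidth is minor-monotone, tw(G) ≥ tw(K_{5}) = 4. The upper and lower bounds meet at 4, so that is the treewidth.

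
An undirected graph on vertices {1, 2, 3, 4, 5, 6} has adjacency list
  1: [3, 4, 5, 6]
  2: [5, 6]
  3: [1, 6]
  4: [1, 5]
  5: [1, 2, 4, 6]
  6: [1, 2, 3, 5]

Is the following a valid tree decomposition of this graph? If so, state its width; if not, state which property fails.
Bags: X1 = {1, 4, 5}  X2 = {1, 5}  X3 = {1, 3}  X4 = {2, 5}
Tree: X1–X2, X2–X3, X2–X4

A tree decomposition must satisfy three properties: every vertex lies in some bag; for every edge, both endpoints lie together in some bag; and for every vertex, the bags containing it form a connected subtree. Here vertex 6 appears in no bag, so the decomposition is invalid.

No — vertex 6 appears in no bag.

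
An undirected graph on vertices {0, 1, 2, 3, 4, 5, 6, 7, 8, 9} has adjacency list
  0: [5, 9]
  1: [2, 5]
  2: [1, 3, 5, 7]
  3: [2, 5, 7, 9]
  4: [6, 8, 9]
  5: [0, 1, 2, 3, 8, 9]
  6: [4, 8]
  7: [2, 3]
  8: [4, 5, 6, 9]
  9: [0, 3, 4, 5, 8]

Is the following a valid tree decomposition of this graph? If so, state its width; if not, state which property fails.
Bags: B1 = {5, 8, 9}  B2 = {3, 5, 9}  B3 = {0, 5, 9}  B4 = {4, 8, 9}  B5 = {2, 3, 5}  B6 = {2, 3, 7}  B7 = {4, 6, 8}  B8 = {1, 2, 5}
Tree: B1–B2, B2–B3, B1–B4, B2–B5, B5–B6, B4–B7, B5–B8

Yes; width 2.

Every vertex of G appears in some bag (union = {0, 1, 2, 3, 4, 5, 6, 7, 8, 9}); every edge is covered by a bag; and for each vertex v the set of bags containing v is connected in the bag tree. The decomposition is therefore valid. The largest bag has 3 vertices, so the width is 2.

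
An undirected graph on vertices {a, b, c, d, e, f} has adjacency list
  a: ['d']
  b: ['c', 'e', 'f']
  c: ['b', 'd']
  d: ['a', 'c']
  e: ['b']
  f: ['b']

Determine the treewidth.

1

A width-1 tree decomposition is:
Bags: B1 = {b, c}  B2 = {c, d}  B3 = {a, d}  B4 = {b, f}  B5 = {b, e}
Tree: B1–B2, B2–B3, B1–B4, B1–B5
Each bag holds 2 vertices, so the decomposition has width 1, which upper-bounds the treewidth. Any graph with an edge has treewidth ≥ 1, and G has the edge c–b. Therefore the treewidth is 1.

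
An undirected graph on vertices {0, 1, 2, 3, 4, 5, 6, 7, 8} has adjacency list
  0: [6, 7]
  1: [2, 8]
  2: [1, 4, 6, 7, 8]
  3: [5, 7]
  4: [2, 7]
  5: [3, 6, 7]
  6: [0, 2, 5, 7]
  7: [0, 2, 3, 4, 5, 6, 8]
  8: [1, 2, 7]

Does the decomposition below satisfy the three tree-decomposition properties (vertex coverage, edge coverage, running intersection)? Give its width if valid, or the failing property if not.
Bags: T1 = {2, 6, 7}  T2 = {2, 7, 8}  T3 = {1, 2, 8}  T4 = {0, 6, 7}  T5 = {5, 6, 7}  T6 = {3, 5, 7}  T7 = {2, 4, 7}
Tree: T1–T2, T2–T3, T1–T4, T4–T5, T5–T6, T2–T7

Every vertex of G appears in some bag (union = {0, 1, 2, 3, 4, 5, 6, 7, 8}); every edge is covered by a bag; and for each vertex v the set of bags containing v is connected in the bag tree. The decomposition is therefore valid. The largest bag has 3 vertices, so the width is 2.

Yes; width 2.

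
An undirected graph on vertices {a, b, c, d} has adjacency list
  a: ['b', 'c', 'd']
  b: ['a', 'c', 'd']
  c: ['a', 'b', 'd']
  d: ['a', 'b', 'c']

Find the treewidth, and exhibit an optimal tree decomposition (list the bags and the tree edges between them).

With just one bag of size 4, the width is 4 − 1 = 3, so tw(G) ≤ 3. On the other hand G contains the 4-clique {a, b, c, d}. A clique must lie in a single bag of any decomposition, so no decomposition can have width below 3. Therefore the treewidth is 3.

Treewidth 3.
Bags: B1 = {a, b, c, d}
Tree: (single bag)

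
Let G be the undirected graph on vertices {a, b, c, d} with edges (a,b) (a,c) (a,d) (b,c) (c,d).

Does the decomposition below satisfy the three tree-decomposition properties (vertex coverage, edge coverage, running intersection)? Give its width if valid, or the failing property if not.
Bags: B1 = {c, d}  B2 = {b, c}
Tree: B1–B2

No — vertex a appears in no bag.

A tree decomposition must satisfy three properties: every vertex lies in some bag; for every edge, both endpoints lie together in some bag; and for every vertex, the bags containing it form a connected subtree. Here vertex a appears in no bag, so the decomposition is invalid.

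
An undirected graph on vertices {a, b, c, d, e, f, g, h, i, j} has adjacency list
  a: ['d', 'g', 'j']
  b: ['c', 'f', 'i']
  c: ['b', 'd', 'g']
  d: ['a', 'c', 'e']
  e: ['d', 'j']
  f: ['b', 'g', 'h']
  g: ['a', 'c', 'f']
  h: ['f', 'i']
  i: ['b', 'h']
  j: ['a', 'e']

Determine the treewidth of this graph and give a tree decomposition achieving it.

Treewidth 2.
One such decomposition:
Bags: B1 = {f, h, i}  B2 = {b, f, i}  B3 = {b, f, g}  B4 = {b, c, g}  B5 = {a, c, g}  B6 = {a, c, d}  B7 = {a, d, j}  B8 = {d, e, j}
Tree: B1–B2, B2–B3, B3–B4, B4–B5, B5–B6, B6–B7, B7–B8

The largest bag has 3 vertices, giving width 2; this decomposition certifies tw(G) ≤ 2. The edges h–i–b–f–h form a cycle, so G is not a tree and its treewidth is at least 2. Combining the bounds, tw(G) = 2.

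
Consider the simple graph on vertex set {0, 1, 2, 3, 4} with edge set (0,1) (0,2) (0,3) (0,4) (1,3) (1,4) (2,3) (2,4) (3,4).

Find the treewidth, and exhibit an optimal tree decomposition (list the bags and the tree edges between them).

Each bag holds 4 vertices, so the decomposition has width 3, which upper-bounds the treewidth. For the lower bound, the 4 vertices {0, 1, 3, 4} are pairwise adjacent, and any tree decomposition puts a clique entirely inside one bag — forcing width ≥ 3. Therefore the treewidth is 3.

Treewidth 3.
One such decomposition:
Bags: B1 = {0, 2, 3, 4}  B2 = {0, 1, 3, 4}
Tree: B1–B2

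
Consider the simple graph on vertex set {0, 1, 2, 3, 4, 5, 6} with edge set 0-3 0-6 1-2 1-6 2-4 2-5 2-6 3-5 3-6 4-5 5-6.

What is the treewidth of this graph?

A width-2 tree decomposition is:
Bags: B1 = {2, 5, 6}  B2 = {2, 4, 5}  B3 = {3, 5, 6}  B4 = {1, 2, 6}  B5 = {0, 3, 6}
Tree: B1–B2, B1–B3, B1–B4, B3–B5
The largest bag has 3 vertices, giving width 2; this decomposition certifies tw(G) ≤ 2. For the lower bound, the 3 vertices {2, 4, 5} are pairwise adjacent, and any tree decomposition puts a clique entirely inside one bag — forcing width ≥ 2. Hence tw(G) = 2 exactly.

2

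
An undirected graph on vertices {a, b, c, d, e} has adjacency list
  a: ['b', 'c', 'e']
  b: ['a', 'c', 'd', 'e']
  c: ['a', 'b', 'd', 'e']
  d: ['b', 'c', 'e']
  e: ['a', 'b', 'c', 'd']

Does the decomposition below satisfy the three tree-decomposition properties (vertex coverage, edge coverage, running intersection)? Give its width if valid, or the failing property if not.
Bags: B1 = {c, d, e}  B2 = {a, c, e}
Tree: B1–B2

No — vertex b appears in no bag.

A tree decomposition must satisfy three properties: every vertex lies in some bag; for every edge, both endpoints lie together in some bag; and for every vertex, the bags containing it form a connected subtree. Here vertex b appears in no bag, so the decomposition is invalid.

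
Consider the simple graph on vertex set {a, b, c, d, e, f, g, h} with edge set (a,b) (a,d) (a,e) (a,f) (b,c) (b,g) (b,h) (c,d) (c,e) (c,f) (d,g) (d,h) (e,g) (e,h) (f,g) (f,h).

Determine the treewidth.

4

A width-4 tree decomposition is:
Bags: B1 = {a, c, e, g, h}  B2 = {a, b, c, g, h}  B3 = {a, c, f, g, h}  B4 = {a, c, d, g, h}
Tree: B1–B2, B2–B3, B3–B4
Every bag has size at most 5, so the width is 5 − 1 = 4 and tw(G) ≤ 4. For the lower bound: the 5 vertex sets {e,g}, {b,c}, {f,h}, {a}, {d} are disjoint, each induces a connected subgraph, and every pair is joined by at least one edge of G. Contracting each set to a single vertex therefore yields K_{5} as a minor, and since treewidth is minor-monotone, tw(G) ≥ tw(K_{5}) = 4. The upper and lower bounds meet at 4, so that is the treewidth.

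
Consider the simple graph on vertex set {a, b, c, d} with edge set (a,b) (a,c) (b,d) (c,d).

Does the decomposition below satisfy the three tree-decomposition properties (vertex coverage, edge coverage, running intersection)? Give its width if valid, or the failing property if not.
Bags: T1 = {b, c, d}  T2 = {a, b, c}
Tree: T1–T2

Vertex coverage: the bags together contain {a, b, c, d}, the full vertex set. Edge coverage: each edge of G has both endpoints in at least one bag. Running intersection: for every vertex, the bags containing it form a connected subtree. All three properties hold, so this is a valid tree decomposition of width max|bag| − 1 = 2, and hence tw(G) ≤ 2.

Yes; width 2.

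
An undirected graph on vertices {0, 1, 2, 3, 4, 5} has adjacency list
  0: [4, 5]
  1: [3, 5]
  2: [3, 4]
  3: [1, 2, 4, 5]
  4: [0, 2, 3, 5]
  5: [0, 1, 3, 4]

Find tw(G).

A width-2 tree decomposition is:
Bags: B1 = {2, 3, 4}  B2 = {3, 4, 5}  B3 = {1, 3, 5}  B4 = {0, 4, 5}
Tree: B1–B2, B2–B3, B2–B4
Each bag holds 3 vertices, so the decomposition has width 2, which upper-bounds the treewidth. For the lower bound, the 3 vertices {0, 4, 5} are pairwise adjacent, and any tree decomposition puts a clique entirely inside one bag — forcing width ≥ 2. The upper and lower bounds meet at 2, so that is the treewidth.

2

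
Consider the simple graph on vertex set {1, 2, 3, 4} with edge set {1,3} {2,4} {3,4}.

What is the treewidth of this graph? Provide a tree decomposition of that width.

Treewidth 1.
One such decomposition:
Bags: B1 = {3, 4}  B2 = {1, 3}  B3 = {2, 4}
Tree: B1–B2, B1–B3

Each bag holds 2 vertices, so the decomposition has width 1, which upper-bounds the treewidth. G has an edge, so its treewidth is at least 1. The upper and lower bounds meet at 1, so that is the treewidth.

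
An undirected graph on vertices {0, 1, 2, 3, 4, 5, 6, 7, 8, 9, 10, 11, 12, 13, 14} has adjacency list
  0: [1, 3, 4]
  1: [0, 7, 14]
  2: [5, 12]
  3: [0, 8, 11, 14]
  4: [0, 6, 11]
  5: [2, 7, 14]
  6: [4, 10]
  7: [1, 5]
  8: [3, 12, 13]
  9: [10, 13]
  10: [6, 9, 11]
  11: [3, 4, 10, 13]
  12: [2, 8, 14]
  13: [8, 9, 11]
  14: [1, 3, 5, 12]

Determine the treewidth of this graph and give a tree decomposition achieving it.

Treewidth 3.
One such decomposition:
Bags: B1 = {6, 9, 10, 13}  B2 = {6, 10, 11, 13}  B3 = {4, 6, 11, 13}  B4 = {4, 8, 11, 13}  B5 = {3, 4, 8, 11}  B6 = {0, 3, 4, 8}  B7 = {0, 3, 8, 12}  B8 = {0, 3, 12, 14}  B9 = {0, 1, 12, 14}  B10 = {1, 2, 12, 14}  B11 = {1, 2, 5, 14}  B12 = {1, 2, 5, 7}
Tree: B1–B2, B2–B3, B3–B4, B4–B5, B5–B6, B6–B7, B7–B8, B8–B9, B9–B10, B10–B11, B11–B12

Each bag holds 4 vertices, so the decomposition has width 3, which upper-bounds the treewidth. For the lower bound: the 4 vertex sets {6,9,10}, {13}, {11}, {0,3,4,8} are disjoint, each induces a connected subgraph, and every pair is joined by at least one edge of G. Contracting each set to a single vertex therefore yields K_{4} as a minor, and since treewidth is minor-monotone, tw(G) ≥ tw(K_{4}) = 3. Combining the bounds, tw(G) = 3.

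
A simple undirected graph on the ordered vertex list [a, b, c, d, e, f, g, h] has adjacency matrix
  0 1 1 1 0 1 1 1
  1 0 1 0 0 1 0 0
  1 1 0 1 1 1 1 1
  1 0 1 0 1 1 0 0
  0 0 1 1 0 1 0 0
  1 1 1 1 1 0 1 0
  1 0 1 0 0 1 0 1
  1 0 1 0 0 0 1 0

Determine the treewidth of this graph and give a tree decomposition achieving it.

Treewidth 3.
One optimal decomposition is:
Bags: B1 = {a, c, d, f}  B2 = {a, c, f, g}  B3 = {a, c, g, h}  B4 = {a, b, c, f}  B5 = {c, d, e, f}
Tree: B1–B2, B2–B3, B2–B4, B1–B5

Every bag has size at most 4, so the width is 4 − 1 = 3 and tw(G) ≤ 3. Conversely, {a, c, g, h} is a clique of size 4, and the vertices of any clique must share a bag in every tree decomposition; so some bag has ≥ 4 vertices and tw(G) ≥ 3. Hence tw(G) = 3 exactly.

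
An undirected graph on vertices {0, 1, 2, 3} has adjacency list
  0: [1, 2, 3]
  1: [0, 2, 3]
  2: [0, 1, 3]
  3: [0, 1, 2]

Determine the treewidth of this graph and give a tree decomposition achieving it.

Treewidth 3.
One such decomposition:
Bags: B1 = {0, 1, 2, 3}
Tree: (single bag)

A single bag containing all 4 vertices is trivially a valid decomposition of width 3. Conversely, {0, 1, 2, 3} is a clique of size 4, and the vertices of any clique must share a bag in every tree decomposition; so some bag has ≥ 4 vertices and tw(G) ≥ 3. Combining the bounds, tw(G) = 3.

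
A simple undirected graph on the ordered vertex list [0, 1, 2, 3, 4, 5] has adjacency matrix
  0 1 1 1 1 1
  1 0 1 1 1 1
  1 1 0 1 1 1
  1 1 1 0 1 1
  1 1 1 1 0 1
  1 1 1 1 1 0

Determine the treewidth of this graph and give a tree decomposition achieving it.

With just one bag of size 6, the width is 6 − 1 = 5, so tw(G) ≤ 5. Conversely, {0, 1, 2, 3, 4, 5} is a clique of size 6, and the vertices of any clique must share a bag in every tree decomposition; so some bag has ≥ 6 vertices and tw(G) ≥ 5. Therefore the treewidth is 5.

Treewidth 5.
One optimal decomposition is:
Bags: B1 = {0, 1, 2, 3, 4, 5}
Tree: (single bag)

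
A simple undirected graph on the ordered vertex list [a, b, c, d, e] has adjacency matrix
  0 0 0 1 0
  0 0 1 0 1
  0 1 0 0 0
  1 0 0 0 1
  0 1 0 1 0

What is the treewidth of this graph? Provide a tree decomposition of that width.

Treewidth 1.
One such decomposition:
Bags: B1 = {a, d}  B2 = {d, e}  B3 = {b, e}  B4 = {b, c}
Tree: B1–B2, B2–B3, B3–B4

The largest bag has 2 vertices, giving width 1; this decomposition certifies tw(G) ≤ 1. G has an edge, so its treewidth is at least 1. The upper and lower bounds meet at 1, so that is the treewidth.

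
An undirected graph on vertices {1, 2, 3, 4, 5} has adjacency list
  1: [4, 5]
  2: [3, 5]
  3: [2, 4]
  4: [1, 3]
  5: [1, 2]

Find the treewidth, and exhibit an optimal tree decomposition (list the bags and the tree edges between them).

Treewidth 2.
Bags: B1 = {1, 3, 4}  B2 = {1, 3, 5}  B3 = {2, 3, 5}
Tree: B1–B2, B2–B3

Every bag has size at most 3, so the width is 3 − 1 = 2 and tw(G) ≤ 2. The edges 3–4–1–5–2–3 form a cycle, so G is not a tree and its treewidth is at least 2. The upper and lower bounds meet at 2, so that is the treewidth.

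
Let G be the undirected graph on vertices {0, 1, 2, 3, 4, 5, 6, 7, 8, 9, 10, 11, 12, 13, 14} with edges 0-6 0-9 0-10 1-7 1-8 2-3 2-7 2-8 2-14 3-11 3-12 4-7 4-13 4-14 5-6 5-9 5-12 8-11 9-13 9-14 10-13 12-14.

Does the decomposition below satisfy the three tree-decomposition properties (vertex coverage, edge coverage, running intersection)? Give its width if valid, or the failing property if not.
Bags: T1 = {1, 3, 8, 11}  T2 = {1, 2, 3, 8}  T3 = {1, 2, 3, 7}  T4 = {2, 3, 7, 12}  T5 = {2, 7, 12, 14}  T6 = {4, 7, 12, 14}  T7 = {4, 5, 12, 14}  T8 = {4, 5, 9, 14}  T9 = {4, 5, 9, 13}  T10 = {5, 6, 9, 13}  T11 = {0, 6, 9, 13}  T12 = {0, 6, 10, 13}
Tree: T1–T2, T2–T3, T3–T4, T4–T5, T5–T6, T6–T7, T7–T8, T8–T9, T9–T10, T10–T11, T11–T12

Every vertex of G appears in some bag (union = {0, 1, 2, 3, 4, 5, 6, 7, 8, 9, 10, 11, 12, 13, 14}); every edge is covered by a bag; and for each vertex v the set of bags containing v is connected in the bag tree. The decomposition is therefore valid. The largest bag has 4 vertices, so the width is 3.

Yes; width 3.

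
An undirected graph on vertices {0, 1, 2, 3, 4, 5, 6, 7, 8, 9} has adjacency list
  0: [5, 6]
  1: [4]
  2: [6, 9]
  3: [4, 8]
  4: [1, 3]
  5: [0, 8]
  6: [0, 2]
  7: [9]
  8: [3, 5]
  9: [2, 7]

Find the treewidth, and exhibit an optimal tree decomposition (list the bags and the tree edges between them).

Treewidth 1.
One such decomposition:
Bags: B1 = {1, 4}  B2 = {3, 4}  B3 = {3, 8}  B4 = {5, 8}  B5 = {0, 5}  B6 = {0, 6}  B7 = {2, 6}  B8 = {2, 9}  B9 = {7, 9}
Tree: B1–B2, B2–B3, B3–B4, B4–B5, B5–B6, B6–B7, B7–B8, B8–B9

Each bag holds 2 vertices, so the decomposition has width 1, which upper-bounds the treewidth. G has an edge, so its treewidth is at least 1. Combining the bounds, tw(G) = 1.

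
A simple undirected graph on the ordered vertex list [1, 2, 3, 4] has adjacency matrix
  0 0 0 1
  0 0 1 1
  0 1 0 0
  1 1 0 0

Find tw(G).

1

A width-1 tree decomposition is:
Bags: B1 = {1, 4}  B2 = {2, 4}  B3 = {2, 3}
Tree: B1–B2, B2–B3
The largest bag has 2 vertices, giving width 1; this decomposition certifies tw(G) ≤ 1. G has an edge, so its treewidth is at least 1. Therefore the treewidth is 1.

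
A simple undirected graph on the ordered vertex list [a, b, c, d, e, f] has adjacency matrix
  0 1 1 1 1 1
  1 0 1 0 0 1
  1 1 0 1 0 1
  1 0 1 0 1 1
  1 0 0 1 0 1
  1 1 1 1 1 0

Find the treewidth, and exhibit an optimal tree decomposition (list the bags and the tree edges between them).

Every bag has size at most 4, so the width is 4 − 1 = 3 and tw(G) ≤ 3. For the lower bound, the 4 vertices {a, d, e, f} are pairwise adjacent, and any tree decomposition puts a clique entirely inside one bag — forcing width ≥ 3. Hence tw(G) = 3 exactly.

Treewidth 3.
One such decomposition:
Bags: B1 = {a, d, e, f}  B2 = {a, c, d, f}  B3 = {a, b, c, f}
Tree: B1–B2, B2–B3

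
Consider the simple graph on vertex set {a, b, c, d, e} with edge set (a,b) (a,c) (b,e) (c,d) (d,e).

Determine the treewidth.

2

A width-2 tree decomposition is:
Bags: B1 = {a, b, c}  B2 = {b, c, d}  B3 = {b, d, e}
Tree: B1–B2, B2–B3
Every bag has size at most 3, so the width is 3 − 1 = 2 and tw(G) ≤ 2. The edges b–a–c–d–e–b form a cycle, so G is not a tree and its treewidth is at least 2. Hence tw(G) = 2 exactly.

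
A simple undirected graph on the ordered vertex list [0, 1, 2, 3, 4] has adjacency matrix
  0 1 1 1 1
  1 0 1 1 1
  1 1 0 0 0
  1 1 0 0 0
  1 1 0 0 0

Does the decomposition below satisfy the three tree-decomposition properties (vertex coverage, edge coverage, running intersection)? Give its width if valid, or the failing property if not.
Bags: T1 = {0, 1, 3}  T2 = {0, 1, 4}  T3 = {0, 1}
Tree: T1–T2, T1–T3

No — vertex 2 appears in no bag.

A tree decomposition must satisfy three properties: every vertex lies in some bag; for every edge, both endpoints lie together in some bag; and for every vertex, the bags containing it form a connected subtree. Here vertex 2 appears in no bag, so the decomposition is invalid.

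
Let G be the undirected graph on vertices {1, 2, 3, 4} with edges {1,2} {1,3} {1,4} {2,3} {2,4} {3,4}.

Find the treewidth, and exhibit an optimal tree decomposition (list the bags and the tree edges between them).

Treewidth 3.
One such decomposition:
Bags: B1 = {1, 2, 3, 4}
Tree: (single bag)

A single bag containing all 4 vertices is trivially a valid decomposition of width 3. On the other hand G contains the 4-clique {1, 2, 3, 4}. A clique must lie in a single bag of any decomposition, so no decomposition can have width below 3. Combining the bounds, tw(G) = 3.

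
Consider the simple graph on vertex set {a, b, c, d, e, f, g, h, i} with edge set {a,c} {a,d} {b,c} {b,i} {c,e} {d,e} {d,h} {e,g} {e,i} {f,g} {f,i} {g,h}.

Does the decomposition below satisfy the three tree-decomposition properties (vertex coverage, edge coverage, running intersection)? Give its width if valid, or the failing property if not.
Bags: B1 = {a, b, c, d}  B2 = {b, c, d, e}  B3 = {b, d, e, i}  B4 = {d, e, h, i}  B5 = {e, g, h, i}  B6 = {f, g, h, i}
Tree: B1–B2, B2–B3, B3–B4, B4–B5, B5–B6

Yes; width 3.

Every vertex of G appears in some bag (union = {a, b, c, d, e, f, g, h, i}); every edge is covered by a bag; and for each vertex v the set of bags containing v is connected in the bag tree. The decomposition is therefore valid. The largest bag has 4 vertices, so the width is 3.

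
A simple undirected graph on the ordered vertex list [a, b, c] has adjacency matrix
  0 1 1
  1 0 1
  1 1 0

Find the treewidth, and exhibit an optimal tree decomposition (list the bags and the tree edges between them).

With just one bag of size 3, the width is 3 − 1 = 2, so tw(G) ≤ 2. Conversely, {a, b, c} is a clique of size 3, and the vertices of any clique must share a bag in every tree decomposition; so some bag has ≥ 3 vertices and tw(G) ≥ 2. Hence tw(G) = 2 exactly.

Treewidth 2.
One such decomposition:
Bags: B1 = {a, b, c}
Tree: (single bag)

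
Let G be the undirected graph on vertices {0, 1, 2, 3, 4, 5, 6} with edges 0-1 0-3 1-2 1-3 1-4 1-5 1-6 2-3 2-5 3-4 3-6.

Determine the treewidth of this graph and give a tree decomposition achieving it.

Each bag holds 3 vertices, so the decomposition has width 2, which upper-bounds the treewidth. On the other hand G contains the 3-clique {0, 1, 3}. A clique must lie in a single bag of any decomposition, so no decomposition can have width below 2. Therefore the treewidth is 2.

Treewidth 2.
One optimal decomposition is:
Bags: B1 = {1, 3, 6}  B2 = {1, 2, 3}  B3 = {1, 2, 5}  B4 = {0, 1, 3}  B5 = {1, 3, 4}
Tree: B1–B2, B2–B3, B1–B4, B4–B5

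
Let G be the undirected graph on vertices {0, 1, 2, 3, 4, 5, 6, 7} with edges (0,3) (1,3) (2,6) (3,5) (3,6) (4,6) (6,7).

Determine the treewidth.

A width-1 tree decomposition is:
Bags: B1 = {0, 3}  B2 = {1, 3}  B3 = {3, 6}  B4 = {2, 6}  B5 = {3, 5}  B6 = {6, 7}  B7 = {4, 6}
Tree: B1–B2, B2–B3, B3–B4, B1–B5, B3–B6, B6–B7
Every bag has size at most 2, so the width is 2 − 1 = 1 and tw(G) ≤ 1. Since G has at least one edge (e.g. 0–3), it is not an edgeless graph, so tw(G) ≥ 1. Therefore the treewidth is 1.

1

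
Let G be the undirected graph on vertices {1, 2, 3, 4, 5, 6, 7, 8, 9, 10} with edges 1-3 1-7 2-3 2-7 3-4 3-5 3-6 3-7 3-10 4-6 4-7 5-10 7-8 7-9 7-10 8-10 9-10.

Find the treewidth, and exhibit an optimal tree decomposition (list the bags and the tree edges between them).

Every bag has size at most 3, so the width is 3 − 1 = 2 and tw(G) ≤ 2. For the lower bound, the 3 vertices {7, 8, 10} are pairwise adjacent, and any tree decomposition puts a clique entirely inside one bag — forcing width ≥ 2. Hence tw(G) = 2 exactly.

Treewidth 2.
Bags: B1 = {3, 7, 10}  B2 = {7, 8, 10}  B3 = {3, 4, 7}  B4 = {3, 4, 6}  B5 = {2, 3, 7}  B6 = {7, 9, 10}  B7 = {1, 3, 7}  B8 = {3, 5, 10}
Tree: B1–B2, B1–B3, B3–B4, B1–B5, B1–B6, B3–B7, B1–B8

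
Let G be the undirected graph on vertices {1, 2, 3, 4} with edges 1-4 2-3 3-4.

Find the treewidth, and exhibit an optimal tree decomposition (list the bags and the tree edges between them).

Treewidth 1.
Bags: B1 = {1, 4}  B2 = {3, 4}  B3 = {2, 3}
Tree: B1–B2, B2–B3

The largest bag has 2 vertices, giving width 1; this decomposition certifies tw(G) ≤ 1. G has an edge, so its treewidth is at least 1. The upper and lower bounds meet at 1, so that is the treewidth.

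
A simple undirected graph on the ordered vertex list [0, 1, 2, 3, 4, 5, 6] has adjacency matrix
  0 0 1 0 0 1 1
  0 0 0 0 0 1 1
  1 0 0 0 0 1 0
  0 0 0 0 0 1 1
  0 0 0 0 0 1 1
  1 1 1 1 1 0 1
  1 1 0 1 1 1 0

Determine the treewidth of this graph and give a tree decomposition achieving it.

Each bag holds 3 vertices, so the decomposition has width 2, which upper-bounds the treewidth. On the other hand G contains the 3-clique {0, 2, 5}. A clique must lie in a single bag of any decomposition, so no decomposition can have width below 2. Combining the bounds, tw(G) = 2.

Treewidth 2.
One such decomposition:
Bags: B1 = {4, 5, 6}  B2 = {3, 5, 6}  B3 = {0, 5, 6}  B4 = {0, 2, 5}  B5 = {1, 5, 6}
Tree: B1–B2, B2–B3, B3–B4, B3–B5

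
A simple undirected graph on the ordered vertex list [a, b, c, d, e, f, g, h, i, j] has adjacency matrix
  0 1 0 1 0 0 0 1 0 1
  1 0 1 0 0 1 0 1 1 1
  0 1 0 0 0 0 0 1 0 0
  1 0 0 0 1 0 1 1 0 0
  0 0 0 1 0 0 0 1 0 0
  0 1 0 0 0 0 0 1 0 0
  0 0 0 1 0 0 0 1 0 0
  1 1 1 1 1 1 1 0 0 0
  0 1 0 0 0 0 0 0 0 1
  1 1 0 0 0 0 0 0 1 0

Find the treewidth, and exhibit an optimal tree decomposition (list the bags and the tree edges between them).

Treewidth 2.
One such decomposition:
Bags: B1 = {a, b, j}  B2 = {a, b, h}  B3 = {b, f, h}  B4 = {a, d, h}  B5 = {d, g, h}  B6 = {b, i, j}  B7 = {d, e, h}  B8 = {b, c, h}
Tree: B1–B2, B2–B3, B2–B4, B4–B5, B1–B6, B4–B7, B2–B8

Every bag has size at most 3, so the width is 3 − 1 = 2 and tw(G) ≤ 2. For the lower bound, the 3 vertices {a, b, j} are pairwise adjacent, and any tree decomposition puts a clique entirely inside one bag — forcing width ≥ 2. Hence tw(G) = 2 exactly.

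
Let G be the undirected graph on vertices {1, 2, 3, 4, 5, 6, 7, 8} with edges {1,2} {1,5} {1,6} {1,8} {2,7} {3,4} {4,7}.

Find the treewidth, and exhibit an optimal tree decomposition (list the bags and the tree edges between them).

Every bag has size at most 2, so the width is 2 − 1 = 1 and tw(G) ≤ 1. G has an edge, so its treewidth is at least 1. Hence tw(G) = 1 exactly.

Treewidth 1.
One optimal decomposition is:
Bags: B1 = {1, 5}  B2 = {1, 2}  B3 = {2, 7}  B4 = {4, 7}  B5 = {1, 6}  B6 = {1, 8}  B7 = {3, 4}
Tree: B1–B2, B2–B3, B3–B4, B2–B5, B5–B6, B4–B7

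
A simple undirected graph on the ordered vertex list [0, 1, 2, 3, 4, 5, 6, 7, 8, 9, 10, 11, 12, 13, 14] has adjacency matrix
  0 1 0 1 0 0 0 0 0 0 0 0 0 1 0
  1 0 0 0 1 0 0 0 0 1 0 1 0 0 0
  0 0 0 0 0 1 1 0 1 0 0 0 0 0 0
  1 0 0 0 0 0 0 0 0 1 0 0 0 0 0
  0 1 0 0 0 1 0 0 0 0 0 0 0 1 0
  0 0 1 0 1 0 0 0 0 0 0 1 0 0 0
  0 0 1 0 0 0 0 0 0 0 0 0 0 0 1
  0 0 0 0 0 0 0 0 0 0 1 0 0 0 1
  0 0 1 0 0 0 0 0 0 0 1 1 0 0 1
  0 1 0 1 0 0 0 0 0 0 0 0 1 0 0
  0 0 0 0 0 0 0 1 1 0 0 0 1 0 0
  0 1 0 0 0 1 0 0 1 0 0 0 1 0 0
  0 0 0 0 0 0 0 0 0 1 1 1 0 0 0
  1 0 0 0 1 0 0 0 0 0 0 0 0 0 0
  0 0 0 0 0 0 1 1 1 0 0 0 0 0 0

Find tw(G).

3

A width-3 tree decomposition is:
Bags: B1 = {2, 6, 7, 14}  B2 = {2, 7, 8, 14}  B3 = {2, 7, 8, 10}  B4 = {2, 5, 8, 10}  B5 = {5, 8, 10, 11}  B6 = {5, 10, 11, 12}  B7 = {4, 5, 11, 12}  B8 = {1, 4, 11, 12}  B9 = {1, 4, 9, 12}  B10 = {1, 4, 9, 13}  B11 = {0, 1, 9, 13}  B12 = {0, 3, 9, 13}
Tree: B1–B2, B2–B3, B3–B4, B4–B5, B5–B6, B6–B7, B7–B8, B8–B9, B9–B10, B10–B11, B11–B12
The largest bag has 4 vertices, giving width 3; this decomposition certifies tw(G) ≤ 3. For the lower bound: the 4 vertex sets {6,7,14}, {2}, {8}, {5,10,11,12} are disjoint, each induces a connected subgraph, and every pair is joined by at least one edge of G. Contracting each set to a single vertex therefore yields K_{4} as a minor, and since treewidth is minor-monotone, tw(G) ≥ tw(K_{4}) = 3. The upper and lower bounds meet at 3, so that is the treewidth.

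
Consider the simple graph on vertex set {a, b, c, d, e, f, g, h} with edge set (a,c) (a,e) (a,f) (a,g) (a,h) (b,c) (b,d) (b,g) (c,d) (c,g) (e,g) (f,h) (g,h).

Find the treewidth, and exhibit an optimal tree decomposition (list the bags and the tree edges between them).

Treewidth 2.
One such decomposition:
Bags: B1 = {a, e, g}  B2 = {a, g, h}  B3 = {a, c, g}  B4 = {b, c, g}  B5 = {a, f, h}  B6 = {b, c, d}
Tree: B1–B2, B2–B3, B3–B4, B2–B5, B4–B6

Every bag has size at most 3, so the width is 3 − 1 = 2 and tw(G) ≤ 2. For the lower bound, the 3 vertices {b, c, d} are pairwise adjacent, and any tree decomposition puts a clique entirely inside one bag — forcing width ≥ 2. Combining the bounds, tw(G) = 2.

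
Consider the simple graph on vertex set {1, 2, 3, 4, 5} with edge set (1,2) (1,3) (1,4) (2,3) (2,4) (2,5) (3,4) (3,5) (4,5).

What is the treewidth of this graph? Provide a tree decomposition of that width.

Every bag has size at most 4, so the width is 4 − 1 = 3 and tw(G) ≤ 3. On the other hand G contains the 4-clique {1, 2, 3, 4}. A clique must lie in a single bag of any decomposition, so no decomposition can have width below 3. Combining the bounds, tw(G) = 3.

Treewidth 3.
One optimal decomposition is:
Bags: B1 = {1, 2, 3, 4}  B2 = {2, 3, 4, 5}
Tree: B1–B2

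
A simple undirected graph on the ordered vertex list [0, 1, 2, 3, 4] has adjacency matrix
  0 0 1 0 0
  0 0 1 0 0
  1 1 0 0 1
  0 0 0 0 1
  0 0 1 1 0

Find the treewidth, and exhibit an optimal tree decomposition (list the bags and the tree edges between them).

Treewidth 1.
One optimal decomposition is:
Bags: B1 = {1, 2}  B2 = {0, 2}  B3 = {2, 4}  B4 = {3, 4}
Tree: B1–B2, B2–B3, B3–B4

The largest bag has 2 vertices, giving width 1; this decomposition certifies tw(G) ≤ 1. G has an edge, so its treewidth is at least 1. The upper and lower bounds meet at 1, so that is the treewidth.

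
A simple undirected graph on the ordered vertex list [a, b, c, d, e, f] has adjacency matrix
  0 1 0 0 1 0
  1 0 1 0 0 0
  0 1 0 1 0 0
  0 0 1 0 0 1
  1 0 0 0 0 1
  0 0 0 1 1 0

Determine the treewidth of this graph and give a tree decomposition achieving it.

Treewidth 2.
One such decomposition:
Bags: B1 = {a, e, f}  B2 = {a, d, f}  B3 = {a, c, d}  B4 = {a, b, c}
Tree: B1–B2, B2–B3, B3–B4

The largest bag has 3 vertices, giving width 2; this decomposition certifies tw(G) ≤ 2. Since a–e–f–d–c–b–a is a cycle in G, G is not acyclic. Forests are exactly the graphs of treewidth ≤ 1, so tw(G) ≥ 2. The upper and lower bounds meet at 2, so that is the treewidth.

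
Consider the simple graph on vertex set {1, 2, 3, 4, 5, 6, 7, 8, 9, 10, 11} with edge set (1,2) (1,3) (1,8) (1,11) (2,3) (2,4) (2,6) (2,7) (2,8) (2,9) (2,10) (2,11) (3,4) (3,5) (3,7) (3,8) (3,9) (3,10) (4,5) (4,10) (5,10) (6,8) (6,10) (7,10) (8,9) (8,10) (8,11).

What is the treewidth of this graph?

3

A width-3 tree decomposition is:
Bags: B1 = {1, 2, 3, 8}  B2 = {2, 3, 8, 10}  B3 = {2, 3, 8, 9}  B4 = {1, 2, 8, 11}  B5 = {2, 3, 7, 10}  B6 = {2, 3, 4, 10}  B7 = {3, 4, 5, 10}  B8 = {2, 6, 8, 10}
Tree: B1–B2, B1–B3, B1–B4, B2–B5, B5–B6, B6–B7, B2–B8
Each bag holds 4 vertices, so the decomposition has width 3, which upper-bounds the treewidth. Conversely, {1, 2, 8, 11} is a clique of size 4, and the vertices of any clique must share a bag in every tree decomposition; so some bag has ≥ 4 vertices and tw(G) ≥ 3. Therefore the treewidth is 3.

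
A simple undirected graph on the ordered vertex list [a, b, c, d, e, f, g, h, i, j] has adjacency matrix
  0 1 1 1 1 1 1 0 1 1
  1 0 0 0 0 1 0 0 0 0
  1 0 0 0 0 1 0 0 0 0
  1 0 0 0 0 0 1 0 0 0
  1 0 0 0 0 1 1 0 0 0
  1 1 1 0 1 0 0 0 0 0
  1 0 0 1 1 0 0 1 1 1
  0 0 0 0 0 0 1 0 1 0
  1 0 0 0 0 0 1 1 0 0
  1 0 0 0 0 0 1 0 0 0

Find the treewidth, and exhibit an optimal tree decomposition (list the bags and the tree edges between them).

The largest bag has 3 vertices, giving width 2; this decomposition certifies tw(G) ≤ 2. For the lower bound, the 3 vertices {g, h, i} are pairwise adjacent, and any tree decomposition puts a clique entirely inside one bag — forcing width ≥ 2. Hence tw(G) = 2 exactly.

Treewidth 2.
Bags: B1 = {a, e, g}  B2 = {a, d, g}  B3 = {a, e, f}  B4 = {a, g, i}  B5 = {a, c, f}  B6 = {a, b, f}  B7 = {g, h, i}  B8 = {a, g, j}
Tree: B1–B2, B1–B3, B1–B4, B3–B5, B3–B6, B4–B7, B4–B8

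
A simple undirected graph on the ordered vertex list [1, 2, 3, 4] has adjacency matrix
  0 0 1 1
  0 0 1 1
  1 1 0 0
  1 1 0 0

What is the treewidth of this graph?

A width-2 tree decomposition is:
Bags: B1 = {1, 2, 4}  B2 = {1, 2, 3}
Tree: B1–B2
The largest bag has 3 vertices, giving width 2; this decomposition certifies tw(G) ≤ 2. Since 2–4–1–3–2 is a cycle in G, G is not acyclic. Forests are exactly the graphs of treewidth ≤ 1, so tw(G) ≥ 2. Hence tw(G) = 2 exactly.

2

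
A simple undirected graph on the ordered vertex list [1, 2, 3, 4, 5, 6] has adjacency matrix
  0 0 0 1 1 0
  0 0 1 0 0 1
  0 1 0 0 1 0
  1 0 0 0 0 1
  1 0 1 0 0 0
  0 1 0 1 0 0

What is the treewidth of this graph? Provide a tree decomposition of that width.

Every bag has size at most 3, so the width is 3 − 1 = 2 and tw(G) ≤ 2. For the lower bound, G contains the cycle 6–4–1–5–3–2–6, so G is not a forest; only forests have treewidth ≤ 1, hence tw(G) ≥ 2. Therefore the treewidth is 2.

Treewidth 2.
One such decomposition:
Bags: B1 = {1, 4, 6}  B2 = {1, 5, 6}  B3 = {3, 5, 6}  B4 = {2, 3, 6}
Tree: B1–B2, B2–B3, B3–B4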